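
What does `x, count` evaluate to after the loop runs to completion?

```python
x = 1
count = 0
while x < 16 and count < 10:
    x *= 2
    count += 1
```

Let's trace through this code step by step.

Initialize: x = 1
Initialize: count = 0
Entering loop: while x < 16 and count < 10:
After iteration 1: x = 2, count = 1
After iteration 2: x = 4, count = 2
After iteration 3: x = 8, count = 3
After iteration 4: x = 16, count = 4
Loop ends.

Final answer: 16, 4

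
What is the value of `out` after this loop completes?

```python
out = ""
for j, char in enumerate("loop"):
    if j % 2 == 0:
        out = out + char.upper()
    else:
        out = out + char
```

Let's trace through this code step by step.

Initialize: out = ''
Entering loop: for j, char in enumerate("loop"):
After iteration 1: j = 0, char = 'l', out = 'L'
After iteration 2: j = 1, char = 'o', out = 'Lo'
After iteration 3: j = 2, char = 'o', out = 'LoO'
After iteration 4: j = 3, char = 'p', out = 'LoOp'
Loop ends.

Final answer: 'LoOp'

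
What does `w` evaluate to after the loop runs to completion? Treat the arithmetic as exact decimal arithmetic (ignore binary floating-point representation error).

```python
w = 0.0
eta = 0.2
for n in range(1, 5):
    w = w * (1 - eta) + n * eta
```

Let's trace through this code step by step.

Initialize: w = 0.0
Initialize: eta = 0.2
Entering loop: for n in range(1, 5):
After iteration 1: n = 1, w = 0.2
After iteration 2: n = 2, w = 0.56
After iteration 3: n = 3, w = 1.048
After iteration 4: n = 4, w = 1.6384
Loop ends.

Final answer: 1.6384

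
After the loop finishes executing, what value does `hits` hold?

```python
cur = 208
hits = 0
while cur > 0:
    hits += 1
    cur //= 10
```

Let's trace through this code step by step.

Initialize: cur = 208
Initialize: hits = 0
Entering loop: while cur > 0:
After iteration 1: cur = 20, hits = 1
After iteration 2: cur = 2, hits = 2
After iteration 3: cur = 0, hits = 3
Loop ends.

Final answer: 3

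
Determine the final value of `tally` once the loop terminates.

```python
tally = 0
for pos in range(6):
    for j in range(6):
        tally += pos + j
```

Let's trace through this code step by step.

Initialize: tally = 0
Entering loop: for pos in range(6):
After iteration 1: pos = 0, tally = 15
After iteration 2: pos = 1, tally = 36
After iteration 3: pos = 2, tally = 63
After iteration 4: pos = 3, tally = 96
After iteration 5: pos = 4, tally = 135
After iteration 6: pos = 5, tally = 180
Loop ends.

Final answer: 180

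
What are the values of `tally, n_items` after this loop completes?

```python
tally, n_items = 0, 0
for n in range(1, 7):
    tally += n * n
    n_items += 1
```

Let's trace through this code step by step.

Initialize: tally = 0
Initialize: n_items = 0
Entering loop: for n in range(1, 7):
After iteration 1: n = 1, tally = 1, n_items = 1
After iteration 2: n = 2, tally = 5, n_items = 2
After iteration 3: n = 3, tally = 14, n_items = 3
After iteration 4: n = 4, tally = 30, n_items = 4
After iteration 5: n = 5, tally = 55, n_items = 5
After iteration 6: n = 6, tally = 91, n_items = 6
Loop ends.

Final answer: 91, 6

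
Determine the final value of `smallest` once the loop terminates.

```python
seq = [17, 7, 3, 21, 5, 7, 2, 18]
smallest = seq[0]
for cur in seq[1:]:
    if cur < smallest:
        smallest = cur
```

Let's trace through this code step by step.

Initialize: seq = [17, 7, 3, 21, 5, 7, 2, 18]
Initialize: smallest = 17
Entering loop: for cur in seq[1:]:
After iteration 1: cur = 7, smallest = 7
After iteration 2: cur = 3, smallest = 3
After iteration 3: cur = 21, smallest = 3
After iteration 4: cur = 5, smallest = 3
After iteration 5: cur = 7, smallest = 3
After iteration 6: cur = 2, smallest = 2
After iteration 7: cur = 18, smallest = 2
Loop ends.

Final answer: 2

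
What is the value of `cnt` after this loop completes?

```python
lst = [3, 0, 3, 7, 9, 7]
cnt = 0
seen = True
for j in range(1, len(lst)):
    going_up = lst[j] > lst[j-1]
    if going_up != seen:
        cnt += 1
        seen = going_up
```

Let's trace through this code step by step.

Initialize: lst = [3, 0, 3, 7, 9, 7]
Initialize: cnt = 0
Initialize: seen = True
Entering loop: for j in range(1, len(lst)):
After iteration 1: j = 1, cnt = 1, seen = False, going_up = False
After iteration 2: j = 2, cnt = 2, seen = True, going_up = True
After iteration 3: j = 3, cnt = 2, seen = True, going_up = True
After iteration 4: j = 4, cnt = 2, seen = True, going_up = True
After iteration 5: j = 5, cnt = 3, seen = False, going_up = False
Loop ends.

Final answer: 3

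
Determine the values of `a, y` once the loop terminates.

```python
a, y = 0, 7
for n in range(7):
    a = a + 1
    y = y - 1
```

Let's trace through this code step by step.

Initialize: a = 0
Initialize: y = 7
Entering loop: for n in range(7):
After iteration 1: n = 0, a = 1, y = 6
After iteration 2: n = 1, a = 2, y = 5
After iteration 3: n = 2, a = 3, y = 4
After iteration 4: n = 3, a = 4, y = 3
After iteration 5: n = 4, a = 5, y = 2
After iteration 6: n = 5, a = 6, y = 1
After iteration 7: n = 6, a = 7, y = 0
Loop ends.

Final answer: 7, 0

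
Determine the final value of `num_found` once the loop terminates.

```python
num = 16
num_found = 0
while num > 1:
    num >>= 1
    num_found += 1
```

Let's trace through this code step by step.

Initialize: num = 16
Initialize: num_found = 0
Entering loop: while num > 1:
After iteration 1: num = 8, num_found = 1
After iteration 2: num = 4, num_found = 2
After iteration 3: num = 2, num_found = 3
After iteration 4: num = 1, num_found = 4
Loop ends.

Final answer: 4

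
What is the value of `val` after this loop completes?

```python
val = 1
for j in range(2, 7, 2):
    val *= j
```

Let's trace through this code step by step.

Initialize: val = 1
Entering loop: for j in range(2, 7, 2):
After iteration 1: j = 2, val = 2
After iteration 2: j = 4, val = 8
After iteration 3: j = 6, val = 48
Loop ends.

Final answer: 48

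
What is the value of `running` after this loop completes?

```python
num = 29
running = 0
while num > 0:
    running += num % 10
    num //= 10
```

Let's trace through this code step by step.

Initialize: num = 29
Initialize: running = 0
Entering loop: while num > 0:
After iteration 1: num = 2, running = 9
After iteration 2: num = 0, running = 11
Loop ends.

Final answer: 11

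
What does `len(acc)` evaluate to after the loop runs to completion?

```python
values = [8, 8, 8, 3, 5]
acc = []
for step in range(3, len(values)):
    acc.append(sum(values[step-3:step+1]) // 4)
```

Let's trace through this code step by step.

Initialize: values = [8, 8, 8, 3, 5]
Initialize: acc = []
Entering loop: for step in range(3, len(values)):
After iteration 1: step = 3, acc = [6]
After iteration 2: step = 4, acc = [6, 6]
Loop ends.
len(acc) = 2

Final answer: 2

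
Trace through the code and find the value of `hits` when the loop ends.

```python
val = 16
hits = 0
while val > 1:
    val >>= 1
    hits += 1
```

Let's trace through this code step by step.

Initialize: val = 16
Initialize: hits = 0
Entering loop: while val > 1:
After iteration 1: val = 8, hits = 1
After iteration 2: val = 4, hits = 2
After iteration 3: val = 2, hits = 3
After iteration 4: val = 1, hits = 4
Loop ends.

Final answer: 4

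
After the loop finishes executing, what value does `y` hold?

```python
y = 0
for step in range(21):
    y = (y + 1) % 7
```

Let's trace through this code step by step.

Initialize: y = 0
Entering loop: for step in range(21):
After iteration 1: step = 0, y = 1
After iteration 2: step = 1, y = 2
After iteration 3: step = 2, y = 3
After iteration 4: step = 3, y = 4
After iteration 5: step = 4, y = 5
After iteration 6: step = 5, y = 6
After iteration 7: step = 6, y = 0
After iteration 8: step = 7, y = 1
After iteration 9: step = 8, y = 2
After iteration 10: step = 9, y = 3
After iteration 11: step = 10, y = 4
After iteration 12: step = 11, y = 5
After iteration 13: step = 12, y = 6
After iteration 14: step = 13, y = 0
After iteration 15: step = 14, y = 1
After iteration 16: step = 15, y = 2
After iteration 17: step = 16, y = 3
After iteration 18: step = 17, y = 4
After iteration 19: step = 18, y = 5
After iteration 20: step = 19, y = 6
After iteration 21: step = 20, y = 0
Loop ends.

Final answer: 0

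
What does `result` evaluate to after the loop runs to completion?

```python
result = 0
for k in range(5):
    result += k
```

Let's trace through this code step by step.

Initialize: result = 0
Entering loop: for k in range(5):
After iteration 1: k = 0, result = 0
After iteration 2: k = 1, result = 1
After iteration 3: k = 2, result = 3
After iteration 4: k = 3, result = 6
After iteration 5: k = 4, result = 10
Loop ends.

Final answer: 10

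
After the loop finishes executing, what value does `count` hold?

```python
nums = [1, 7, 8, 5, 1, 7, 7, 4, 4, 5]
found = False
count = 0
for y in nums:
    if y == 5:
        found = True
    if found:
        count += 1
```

Let's trace through this code step by step.

Initialize: nums = [1, 7, 8, 5, 1, 7, 7, 4, 4, 5]
Initialize: found = False
Initialize: count = 0
Entering loop: for y in nums:
After iteration 1: y = 1, found = False, count = 0
After iteration 2: y = 7, found = False, count = 0
After iteration 3: y = 8, found = False, count = 0
After iteration 4: y = 5, found = True, count = 1
After iteration 5: y = 1, found = True, count = 2
After iteration 6: y = 7, found = True, count = 3
After iteration 7: y = 7, found = True, count = 4
After iteration 8: y = 4, found = True, count = 5
After iteration 9: y = 4, found = True, count = 6
After iteration 10: y = 5, found = True, count = 7
Loop ends.

Final answer: 7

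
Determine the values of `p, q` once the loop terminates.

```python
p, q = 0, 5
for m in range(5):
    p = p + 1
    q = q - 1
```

Let's trace through this code step by step.

Initialize: p = 0
Initialize: q = 5
Entering loop: for m in range(5):
After iteration 1: m = 0, p = 1, q = 4
After iteration 2: m = 1, p = 2, q = 3
After iteration 3: m = 2, p = 3, q = 2
After iteration 4: m = 3, p = 4, q = 1
After iteration 5: m = 4, p = 5, q = 0
Loop ends.

Final answer: 5, 0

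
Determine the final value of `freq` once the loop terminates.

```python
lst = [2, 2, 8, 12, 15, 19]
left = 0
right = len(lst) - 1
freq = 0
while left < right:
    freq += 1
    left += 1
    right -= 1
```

Let's trace through this code step by step.

Initialize: lst = [2, 2, 8, 12, 15, 19]
Initialize: left = 0
Initialize: right = 5
Initialize: freq = 0
Entering loop: while left < right:
After iteration 1: left = 1, right = 4, freq = 1
After iteration 2: left = 2, right = 3, freq = 2
After iteration 3: left = 3, right = 2, freq = 3
Loop ends.

Final answer: 3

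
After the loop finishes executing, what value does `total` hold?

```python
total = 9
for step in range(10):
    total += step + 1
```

Let's trace through this code step by step.

Initialize: total = 9
Entering loop: for step in range(10):
After iteration 1: step = 0, total = 10
After iteration 2: step = 1, total = 12
After iteration 3: step = 2, total = 15
After iteration 4: step = 3, total = 19
After iteration 5: step = 4, total = 24
After iteration 6: step = 5, total = 30
After iteration 7: step = 6, total = 37
After iteration 8: step = 7, total = 45
After iteration 9: step = 8, total = 54
After iteration 10: step = 9, total = 64
Loop ends.

Final answer: 64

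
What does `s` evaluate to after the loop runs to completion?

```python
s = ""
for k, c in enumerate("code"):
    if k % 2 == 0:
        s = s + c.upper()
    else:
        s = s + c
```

Let's trace through this code step by step.

Initialize: s = ''
Entering loop: for k, c in enumerate("code"):
After iteration 1: k = 0, c = 'c', s = 'C'
After iteration 2: k = 1, c = 'o', s = 'Co'
After iteration 3: k = 2, c = 'd', s = 'CoD'
After iteration 4: k = 3, c = 'e', s = 'CoDe'
Loop ends.

Final answer: 'CoDe'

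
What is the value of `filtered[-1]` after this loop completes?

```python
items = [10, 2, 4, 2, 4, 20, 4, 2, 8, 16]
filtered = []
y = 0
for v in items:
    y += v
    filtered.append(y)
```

Let's trace through this code step by step.

Initialize: items = [10, 2, 4, 2, 4, 20, 4, 2, 8, 16]
Initialize: filtered = []
Initialize: y = 0
Entering loop: for v in items:
After iteration 1: v = 10, filtered = [10], y = 10
After iteration 2: v = 2, filtered = [10, 12], y = 12
After iteration 3: v = 4, filtered = [10, 12, 16], y = 16
After iteration 4: v = 2, filtered = [10, 12, 16, 18], y = 18
After iteration 5: v = 4, filtered = [10, 12, 16, 18, 22], y = 22
After iteration 6: v = 20, filtered = [10, 12, 16, 18, 22, 42], y = 42
After iteration 7: v = 4, filtered = [10, 12, 16, 18, 22, 42, 46], y = 46
After iteration 8: v = 2, filtered = [10, 12, 16, 18, 22, 42, 46, 48], y = 48
After iteration 9: v = 8, filtered = [10, 12, 16, 18, 22, 42, 46, 48, 56], y = 56
After iteration 10: v = 16, filtered = [10, 12, 16, 18, 22, 42, 46, 48, 56, 72], y = 72
Loop ends.
filtered[-1] = 72

Final answer: 72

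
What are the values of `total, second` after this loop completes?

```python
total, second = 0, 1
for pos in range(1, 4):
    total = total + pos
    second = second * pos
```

Let's trace through this code step by step.

Initialize: total = 0
Initialize: second = 1
Entering loop: for pos in range(1, 4):
After iteration 1: pos = 1, total = 1, second = 1
After iteration 2: pos = 2, total = 3, second = 2
After iteration 3: pos = 3, total = 6, second = 6
Loop ends.

Final answer: 6, 6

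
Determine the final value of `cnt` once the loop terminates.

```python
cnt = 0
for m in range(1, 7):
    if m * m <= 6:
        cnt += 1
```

Let's trace through this code step by step.

Initialize: cnt = 0
Entering loop: for m in range(1, 7):
After iteration 1: m = 1, cnt = 1
After iteration 2: m = 2, cnt = 2
After iteration 3: m = 3, cnt = 2
After iteration 4: m = 4, cnt = 2
After iteration 5: m = 5, cnt = 2
After iteration 6: m = 6, cnt = 2
Loop ends.

Final answer: 2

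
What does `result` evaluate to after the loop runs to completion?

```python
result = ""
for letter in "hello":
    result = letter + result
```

Let's trace through this code step by step.

Initialize: result = ''
Entering loop: for letter in "hello":
After iteration 1: letter = 'h', result = 'h'
After iteration 2: letter = 'e', result = 'eh'
After iteration 3: letter = 'l', result = 'leh'
After iteration 4: letter = 'l', result = 'lleh'
After iteration 5: letter = 'o', result = 'olleh'
Loop ends.

Final answer: 'olleh'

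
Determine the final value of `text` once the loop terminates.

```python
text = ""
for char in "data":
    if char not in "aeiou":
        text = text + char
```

Let's trace through this code step by step.

Initialize: text = ''
Entering loop: for char in "data":
After iteration 1: char = 'd', text = 'd'
After iteration 2: char = 'a', text = 'd'
After iteration 3: char = 't', text = 'dt'
After iteration 4: char = 'a', text = 'dt'
Loop ends.

Final answer: 'dt'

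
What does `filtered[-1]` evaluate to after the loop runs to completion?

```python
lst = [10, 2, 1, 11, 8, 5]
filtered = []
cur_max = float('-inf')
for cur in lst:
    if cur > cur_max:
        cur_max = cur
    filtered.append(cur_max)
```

Let's trace through this code step by step.

Initialize: lst = [10, 2, 1, 11, 8, 5]
Initialize: filtered = []
Initialize: cur_max = -inf
Entering loop: for cur in lst:
After iteration 1: cur = 10, filtered = [10], cur_max = 10
After iteration 2: cur = 2, filtered = [10, 10], cur_max = 10
After iteration 3: cur = 1, filtered = [10, 10, 10], cur_max = 10
After iteration 4: cur = 11, filtered = [10, 10, 10, 11], cur_max = 11
After iteration 5: cur = 8, filtered = [10, 10, 10, 11, 11], cur_max = 11
After iteration 6: cur = 5, filtered = [10, 10, 10, 11, 11, 11], cur_max = 11
Loop ends.
filtered[-1] = 11

Final answer: 11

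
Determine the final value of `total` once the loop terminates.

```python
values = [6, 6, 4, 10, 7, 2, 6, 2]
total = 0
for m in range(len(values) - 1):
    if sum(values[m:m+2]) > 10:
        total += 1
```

Let's trace through this code step by step.

Initialize: values = [6, 6, 4, 10, 7, 2, 6, 2]
Initialize: total = 0
Entering loop: for m in range(len(values) - 1):
After iteration 1: m = 0, total = 1
After iteration 2: m = 1, total = 1
After iteration 3: m = 2, total = 2
After iteration 4: m = 3, total = 3
After iteration 5: m = 4, total = 3
After iteration 6: m = 5, total = 3
After iteration 7: m = 6, total = 3
Loop ends.

Final answer: 3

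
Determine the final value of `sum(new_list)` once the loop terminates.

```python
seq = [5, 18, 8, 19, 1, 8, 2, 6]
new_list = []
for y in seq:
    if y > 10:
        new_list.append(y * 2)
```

Let's trace through this code step by step.

Initialize: seq = [5, 18, 8, 19, 1, 8, 2, 6]
Initialize: new_list = []
Entering loop: for y in seq:
After iteration 1: y = 5, new_list = []
After iteration 2: y = 18, new_list = [36]
After iteration 3: y = 8, new_list = [36]
After iteration 4: y = 19, new_list = [36, 38]
After iteration 5: y = 1, new_list = [36, 38]
After iteration 6: y = 8, new_list = [36, 38]
After iteration 7: y = 2, new_list = [36, 38]
After iteration 8: y = 6, new_list = [36, 38]
Loop ends.
sum(new_list) = 74

Final answer: 74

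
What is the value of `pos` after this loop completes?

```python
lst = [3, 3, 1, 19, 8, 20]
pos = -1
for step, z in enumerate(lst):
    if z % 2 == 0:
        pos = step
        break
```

Let's trace through this code step by step.

Initialize: lst = [3, 3, 1, 19, 8, 20]
Initialize: pos = -1
Entering loop: for step, z in enumerate(lst):
After iteration 1: step = 0, z = 3, pos = -1
After iteration 2: step = 1, z = 3, pos = -1
After iteration 3: step = 2, z = 1, pos = -1
After iteration 4: step = 3, z = 19, pos = -1
After iteration 5: step = 4, z = 8, pos = 4
Loop ends.

Final answer: 4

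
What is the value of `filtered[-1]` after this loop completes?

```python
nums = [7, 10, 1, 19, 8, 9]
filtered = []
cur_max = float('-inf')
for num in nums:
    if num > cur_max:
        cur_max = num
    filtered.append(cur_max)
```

Let's trace through this code step by step.

Initialize: nums = [7, 10, 1, 19, 8, 9]
Initialize: filtered = []
Initialize: cur_max = -inf
Entering loop: for num in nums:
After iteration 1: num = 7, filtered = [7], cur_max = 7
After iteration 2: num = 10, filtered = [7, 10], cur_max = 10
After iteration 3: num = 1, filtered = [7, 10, 10], cur_max = 10
After iteration 4: num = 19, filtered = [7, 10, 10, 19], cur_max = 19
After iteration 5: num = 8, filtered = [7, 10, 10, 19, 19], cur_max = 19
After iteration 6: num = 9, filtered = [7, 10, 10, 19, 19, 19], cur_max = 19
Loop ends.
filtered[-1] = 19

Final answer: 19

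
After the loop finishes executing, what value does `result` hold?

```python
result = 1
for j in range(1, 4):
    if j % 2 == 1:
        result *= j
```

Let's trace through this code step by step.

Initialize: result = 1
Entering loop: for j in range(1, 4):
After iteration 1: j = 1, result = 1
After iteration 2: j = 2, result = 1
After iteration 3: j = 3, result = 3
Loop ends.

Final answer: 3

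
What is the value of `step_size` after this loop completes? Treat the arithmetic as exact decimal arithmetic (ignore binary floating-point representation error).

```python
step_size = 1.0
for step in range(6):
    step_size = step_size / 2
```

Let's trace through this code step by step.

Initialize: step_size = 1.0
Entering loop: for step in range(6):
After iteration 1: step = 0, step_size = 0.5
After iteration 2: step = 1, step_size = 0.25
After iteration 3: step = 2, step_size = 0.125
After iteration 4: step = 3, step_size = 0.0625
After iteration 5: step = 4, step_size = 0.03125
After iteration 6: step = 5, step_size = 0.015625
Loop ends.

Final answer: 0.015625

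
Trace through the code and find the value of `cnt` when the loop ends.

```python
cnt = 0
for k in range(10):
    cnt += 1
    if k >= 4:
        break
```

Let's trace through this code step by step.

Initialize: cnt = 0
Entering loop: for k in range(10):
After iteration 1: k = 0, cnt = 1
After iteration 2: k = 1, cnt = 2
After iteration 3: k = 2, cnt = 3
After iteration 4: k = 3, cnt = 4
After iteration 5: k = 4, cnt = 5
Loop ends.

Final answer: 5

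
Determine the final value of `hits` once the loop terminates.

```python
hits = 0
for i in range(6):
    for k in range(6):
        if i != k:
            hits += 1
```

Let's trace through this code step by step.

Initialize: hits = 0
Entering loop: for i in range(6):
After iteration 1: i = 0, hits = 5
After iteration 2: i = 1, hits = 10
After iteration 3: i = 2, hits = 15
After iteration 4: i = 3, hits = 20
After iteration 5: i = 4, hits = 25
After iteration 6: i = 5, hits = 30
Loop ends.

Final answer: 30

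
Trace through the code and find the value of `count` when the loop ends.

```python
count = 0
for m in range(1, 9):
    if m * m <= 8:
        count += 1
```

Let's trace through this code step by step.

Initialize: count = 0
Entering loop: for m in range(1, 9):
After iteration 1: m = 1, count = 1
After iteration 2: m = 2, count = 2
After iteration 3: m = 3, count = 2
After iteration 4: m = 4, count = 2
After iteration 5: m = 5, count = 2
After iteration 6: m = 6, count = 2
After iteration 7: m = 7, count = 2
After iteration 8: m = 8, count = 2
Loop ends.

Final answer: 2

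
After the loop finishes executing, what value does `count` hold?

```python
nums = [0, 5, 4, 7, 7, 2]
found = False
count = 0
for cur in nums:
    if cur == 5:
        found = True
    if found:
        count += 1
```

Let's trace through this code step by step.

Initialize: nums = [0, 5, 4, 7, 7, 2]
Initialize: found = False
Initialize: count = 0
Entering loop: for cur in nums:
After iteration 1: cur = 0, found = False, count = 0
After iteration 2: cur = 5, found = True, count = 1
After iteration 3: cur = 4, found = True, count = 2
After iteration 4: cur = 7, found = True, count = 3
After iteration 5: cur = 7, found = True, count = 4
After iteration 6: cur = 2, found = True, count = 5
Loop ends.

Final answer: 5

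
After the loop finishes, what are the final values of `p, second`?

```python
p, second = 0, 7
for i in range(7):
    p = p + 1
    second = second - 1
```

Let's trace through this code step by step.

Initialize: p = 0
Initialize: second = 7
Entering loop: for i in range(7):
After iteration 1: i = 0, p = 1, second = 6
After iteration 2: i = 1, p = 2, second = 5
After iteration 3: i = 2, p = 3, second = 4
After iteration 4: i = 3, p = 4, second = 3
After iteration 5: i = 4, p = 5, second = 2
After iteration 6: i = 5, p = 6, second = 1
After iteration 7: i = 6, p = 7, second = 0
Loop ends.

Final answer: 7, 0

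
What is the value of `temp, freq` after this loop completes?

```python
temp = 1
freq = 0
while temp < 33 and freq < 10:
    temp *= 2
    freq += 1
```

Let's trace through this code step by step.

Initialize: temp = 1
Initialize: freq = 0
Entering loop: while temp < 33 and freq < 10:
After iteration 1: temp = 2, freq = 1
After iteration 2: temp = 4, freq = 2
After iteration 3: temp = 8, freq = 3
After iteration 4: temp = 16, freq = 4
After iteration 5: temp = 32, freq = 5
After iteration 6: temp = 64, freq = 6
Loop ends.

Final answer: 64, 6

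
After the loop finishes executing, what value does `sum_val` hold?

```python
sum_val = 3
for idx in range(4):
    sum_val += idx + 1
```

Let's trace through this code step by step.

Initialize: sum_val = 3
Entering loop: for idx in range(4):
After iteration 1: idx = 0, sum_val = 4
After iteration 2: idx = 1, sum_val = 6
After iteration 3: idx = 2, sum_val = 9
After iteration 4: idx = 3, sum_val = 13
Loop ends.

Final answer: 13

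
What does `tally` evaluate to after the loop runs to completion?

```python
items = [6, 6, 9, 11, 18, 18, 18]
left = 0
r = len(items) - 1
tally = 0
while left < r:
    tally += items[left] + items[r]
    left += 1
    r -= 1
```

Let's trace through this code step by step.

Initialize: items = [6, 6, 9, 11, 18, 18, 18]
Initialize: left = 0
Initialize: r = 6
Initialize: tally = 0
Entering loop: while left < r:
After iteration 1: left = 1, r = 5, tally = 24
After iteration 2: left = 2, r = 4, tally = 48
After iteration 3: left = 3, r = 3, tally = 75
Loop ends.

Final answer: 75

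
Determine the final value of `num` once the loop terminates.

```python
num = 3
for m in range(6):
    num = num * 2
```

Let's trace through this code step by step.

Initialize: num = 3
Entering loop: for m in range(6):
After iteration 1: m = 0, num = 6
After iteration 2: m = 1, num = 12
After iteration 3: m = 2, num = 24
After iteration 4: m = 3, num = 48
After iteration 5: m = 4, num = 96
After iteration 6: m = 5, num = 192
Loop ends.

Final answer: 192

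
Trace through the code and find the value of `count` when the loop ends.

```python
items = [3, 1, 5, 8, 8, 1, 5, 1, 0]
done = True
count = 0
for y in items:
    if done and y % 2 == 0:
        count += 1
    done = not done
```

Let's trace through this code step by step.

Initialize: items = [3, 1, 5, 8, 8, 1, 5, 1, 0]
Initialize: done = True
Initialize: count = 0
Entering loop: for y in items:
After iteration 1: y = 3, done = False, count = 0
After iteration 2: y = 1, done = True, count = 0
After iteration 3: y = 5, done = False, count = 0
After iteration 4: y = 8, done = True, count = 0
After iteration 5: y = 8, done = False, count = 1
After iteration 6: y = 1, done = True, count = 1
After iteration 7: y = 5, done = False, count = 1
After iteration 8: y = 1, done = True, count = 1
After iteration 9: y = 0, done = False, count = 2
Loop ends.

Final answer: 2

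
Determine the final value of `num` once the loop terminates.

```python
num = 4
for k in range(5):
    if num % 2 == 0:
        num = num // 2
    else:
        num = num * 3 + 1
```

Let's trace through this code step by step.

Initialize: num = 4
Entering loop: for k in range(5):
After iteration 1: k = 0, num = 2
After iteration 2: k = 1, num = 1
After iteration 3: k = 2, num = 4
After iteration 4: k = 3, num = 2
After iteration 5: k = 4, num = 1
Loop ends.

Final answer: 1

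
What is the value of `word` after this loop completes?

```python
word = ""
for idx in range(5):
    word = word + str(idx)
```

Let's trace through this code step by step.

Initialize: word = ''
Entering loop: for idx in range(5):
After iteration 1: idx = 0, word = '0'
After iteration 2: idx = 1, word = '01'
After iteration 3: idx = 2, word = '012'
After iteration 4: idx = 3, word = '0123'
After iteration 5: idx = 4, word = '01234'
Loop ends.

Final answer: '01234'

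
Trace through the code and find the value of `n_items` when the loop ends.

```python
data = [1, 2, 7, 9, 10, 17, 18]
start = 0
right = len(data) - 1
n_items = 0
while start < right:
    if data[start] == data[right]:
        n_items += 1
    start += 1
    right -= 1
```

Let's trace through this code step by step.

Initialize: data = [1, 2, 7, 9, 10, 17, 18]
Initialize: start = 0
Initialize: right = 6
Initialize: n_items = 0
Entering loop: while start < right:
After iteration 1: start = 1, right = 5, n_items = 0
After iteration 2: start = 2, right = 4, n_items = 0
After iteration 3: start = 3, right = 3, n_items = 0
Loop ends.

Final answer: 0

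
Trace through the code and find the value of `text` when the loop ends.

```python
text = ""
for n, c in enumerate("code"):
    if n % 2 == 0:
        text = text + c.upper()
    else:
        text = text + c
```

Let's trace through this code step by step.

Initialize: text = ''
Entering loop: for n, c in enumerate("code"):
After iteration 1: n = 0, c = 'c', text = 'C'
After iteration 2: n = 1, c = 'o', text = 'Co'
After iteration 3: n = 2, c = 'd', text = 'CoD'
After iteration 4: n = 3, c = 'e', text = 'CoDe'
Loop ends.

Final answer: 'CoDe'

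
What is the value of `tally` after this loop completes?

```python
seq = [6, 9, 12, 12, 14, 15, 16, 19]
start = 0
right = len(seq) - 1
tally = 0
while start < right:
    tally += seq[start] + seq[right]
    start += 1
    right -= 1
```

Let's trace through this code step by step.

Initialize: seq = [6, 9, 12, 12, 14, 15, 16, 19]
Initialize: start = 0
Initialize: right = 7
Initialize: tally = 0
Entering loop: while start < right:
After iteration 1: start = 1, right = 6, tally = 25
After iteration 2: start = 2, right = 5, tally = 50
After iteration 3: start = 3, right = 4, tally = 77
After iteration 4: start = 4, right = 3, tally = 103
Loop ends.

Final answer: 103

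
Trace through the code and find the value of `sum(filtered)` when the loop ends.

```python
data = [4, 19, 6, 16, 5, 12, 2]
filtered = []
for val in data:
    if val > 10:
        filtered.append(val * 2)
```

Let's trace through this code step by step.

Initialize: data = [4, 19, 6, 16, 5, 12, 2]
Initialize: filtered = []
Entering loop: for val in data:
After iteration 1: val = 4, filtered = []
After iteration 2: val = 19, filtered = [38]
After iteration 3: val = 6, filtered = [38]
After iteration 4: val = 16, filtered = [38, 32]
After iteration 5: val = 5, filtered = [38, 32]
After iteration 6: val = 12, filtered = [38, 32, 24]
After iteration 7: val = 2, filtered = [38, 32, 24]
Loop ends.
sum(filtered) = 94

Final answer: 94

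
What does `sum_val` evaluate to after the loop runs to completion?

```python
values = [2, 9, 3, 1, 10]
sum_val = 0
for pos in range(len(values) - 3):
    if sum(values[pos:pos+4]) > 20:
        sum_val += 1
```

Let's trace through this code step by step.

Initialize: values = [2, 9, 3, 1, 10]
Initialize: sum_val = 0
Entering loop: for pos in range(len(values) - 3):
After iteration 1: pos = 0, sum_val = 0
After iteration 2: pos = 1, sum_val = 1
Loop ends.

Final answer: 1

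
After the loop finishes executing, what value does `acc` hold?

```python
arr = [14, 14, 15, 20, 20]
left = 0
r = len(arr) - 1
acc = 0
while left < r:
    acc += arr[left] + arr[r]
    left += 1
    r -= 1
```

Let's trace through this code step by step.

Initialize: arr = [14, 14, 15, 20, 20]
Initialize: left = 0
Initialize: r = 4
Initialize: acc = 0
Entering loop: while left < r:
After iteration 1: left = 1, r = 3, acc = 34
After iteration 2: left = 2, r = 2, acc = 68
Loop ends.

Final answer: 68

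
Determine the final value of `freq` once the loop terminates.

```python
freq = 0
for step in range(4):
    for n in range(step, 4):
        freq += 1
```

Let's trace through this code step by step.

Initialize: freq = 0
Entering loop: for step in range(4):
After iteration 1: step = 0, freq = 4
After iteration 2: step = 1, freq = 7
After iteration 3: step = 2, freq = 9
After iteration 4: step = 3, freq = 10
Loop ends.

Final answer: 10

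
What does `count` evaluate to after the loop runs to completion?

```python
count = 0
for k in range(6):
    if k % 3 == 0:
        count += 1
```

Let's trace through this code step by step.

Initialize: count = 0
Entering loop: for k in range(6):
After iteration 1: k = 0, count = 1
After iteration 2: k = 1, count = 1
After iteration 3: k = 2, count = 1
After iteration 4: k = 3, count = 2
After iteration 5: k = 4, count = 2
After iteration 6: k = 5, count = 2
Loop ends.

Final answer: 2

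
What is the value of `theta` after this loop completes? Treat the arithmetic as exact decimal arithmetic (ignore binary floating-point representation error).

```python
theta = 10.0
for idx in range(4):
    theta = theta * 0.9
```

Let's trace through this code step by step.

Initialize: theta = 10.0
Entering loop: for idx in range(4):
After iteration 1: idx = 0, theta = 9.0
After iteration 2: idx = 1, theta = 8.1
After iteration 3: idx = 2, theta = 7.29
After iteration 4: idx = 3, theta = 6.561
Loop ends.

Final answer: 6.561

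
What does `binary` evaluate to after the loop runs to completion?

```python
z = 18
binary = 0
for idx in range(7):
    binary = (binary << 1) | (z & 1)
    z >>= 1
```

Let's trace through this code step by step.

Initialize: z = 18
Initialize: binary = 0
Entering loop: for idx in range(7):
After iteration 1: idx = 0, z = 9, binary = 0
After iteration 2: idx = 1, z = 4, binary = 1
After iteration 3: idx = 2, z = 2, binary = 2
After iteration 4: idx = 3, z = 1, binary = 4
After iteration 5: idx = 4, z = 0, binary = 9
After iteration 6: idx = 5, z = 0, binary = 18
After iteration 7: idx = 6, z = 0, binary = 36
Loop ends.

Final answer: 36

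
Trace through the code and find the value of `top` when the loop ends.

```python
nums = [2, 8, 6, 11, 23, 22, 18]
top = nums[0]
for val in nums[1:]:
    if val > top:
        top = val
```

Let's trace through this code step by step.

Initialize: nums = [2, 8, 6, 11, 23, 22, 18]
Initialize: top = 2
Entering loop: for val in nums[1:]:
After iteration 1: val = 8, top = 8
After iteration 2: val = 6, top = 8
After iteration 3: val = 11, top = 11
After iteration 4: val = 23, top = 23
After iteration 5: val = 22, top = 23
After iteration 6: val = 18, top = 23
Loop ends.

Final answer: 23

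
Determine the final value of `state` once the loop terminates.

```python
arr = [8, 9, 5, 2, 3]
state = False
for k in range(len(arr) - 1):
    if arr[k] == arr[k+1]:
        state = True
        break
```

Let's trace through this code step by step.

Initialize: arr = [8, 9, 5, 2, 3]
Initialize: state = False
Entering loop: for k in range(len(arr) - 1):
After iteration 1: k = 0, state = False
After iteration 2: k = 1, state = False
After iteration 3: k = 2, state = False
After iteration 4: k = 3, state = False
Loop ends.

Final answer: False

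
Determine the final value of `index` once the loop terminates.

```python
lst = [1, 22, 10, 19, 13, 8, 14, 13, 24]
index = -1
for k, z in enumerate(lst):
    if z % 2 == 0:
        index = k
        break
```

Let's trace through this code step by step.

Initialize: lst = [1, 22, 10, 19, 13, 8, 14, 13, 24]
Initialize: index = -1
Entering loop: for k, z in enumerate(lst):
After iteration 1: k = 0, z = 1, index = -1
After iteration 2: k = 1, z = 22, index = 1
Loop ends.

Final answer: 1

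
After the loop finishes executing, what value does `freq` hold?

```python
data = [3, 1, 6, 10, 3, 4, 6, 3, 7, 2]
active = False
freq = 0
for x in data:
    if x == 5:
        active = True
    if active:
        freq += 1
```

Let's trace through this code step by step.

Initialize: data = [3, 1, 6, 10, 3, 4, 6, 3, 7, 2]
Initialize: active = False
Initialize: freq = 0
Entering loop: for x in data:
After iteration 1: x = 3, freq = 0
After iteration 2: x = 1, freq = 0
After iteration 3: x = 6, freq = 0
After iteration 4: x = 10, freq = 0
After iteration 5: x = 3, freq = 0
After iteration 6: x = 4, freq = 0
After iteration 7: x = 6, freq = 0
After iteration 8: x = 3, freq = 0
After iteration 9: x = 7, freq = 0
After iteration 10: x = 2, freq = 0
Loop ends.

Final answer: 0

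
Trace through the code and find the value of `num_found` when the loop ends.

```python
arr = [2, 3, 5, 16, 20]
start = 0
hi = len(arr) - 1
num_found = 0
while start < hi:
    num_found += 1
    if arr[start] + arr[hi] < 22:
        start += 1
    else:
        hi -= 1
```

Let's trace through this code step by step.

Initialize: arr = [2, 3, 5, 16, 20]
Initialize: start = 0
Initialize: hi = 4
Initialize: num_found = 0
Entering loop: while start < hi:
After iteration 1: start = 0, hi = 3, num_found = 1
After iteration 2: start = 1, hi = 3, num_found = 2
After iteration 3: start = 2, hi = 3, num_found = 3
After iteration 4: start = 3, hi = 3, num_found = 4
Loop ends.

Final answer: 4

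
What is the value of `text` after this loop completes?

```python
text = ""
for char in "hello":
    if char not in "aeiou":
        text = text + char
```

Let's trace through this code step by step.

Initialize: text = ''
Entering loop: for char in "hello":
After iteration 1: char = 'h', text = 'h'
After iteration 2: char = 'e', text = 'h'
After iteration 3: char = 'l', text = 'hl'
After iteration 4: char = 'l', text = 'hll'
After iteration 5: char = 'o', text = 'hll'
Loop ends.

Final answer: 'hll'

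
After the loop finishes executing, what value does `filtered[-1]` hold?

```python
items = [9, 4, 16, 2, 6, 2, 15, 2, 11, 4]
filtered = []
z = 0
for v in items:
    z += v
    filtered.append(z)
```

Let's trace through this code step by step.

Initialize: items = [9, 4, 16, 2, 6, 2, 15, 2, 11, 4]
Initialize: filtered = []
Initialize: z = 0
Entering loop: for v in items:
After iteration 1: v = 9, filtered = [9], z = 9
After iteration 2: v = 4, filtered = [9, 13], z = 13
After iteration 3: v = 16, filtered = [9, 13, 29], z = 29
After iteration 4: v = 2, filtered = [9, 13, 29, 31], z = 31
After iteration 5: v = 6, filtered = [9, 13, 29, 31, 37], z = 37
After iteration 6: v = 2, filtered = [9, 13, 29, 31, 37, 39], z = 39
After iteration 7: v = 15, filtered = [9, 13, 29, 31, 37, 39, 54], z = 54
After iteration 8: v = 2, filtered = [9, 13, 29, 31, 37, 39, 54, 56], z = 56
After iteration 9: v = 11, filtered = [9, 13, 29, 31, 37, 39, 54, 56, 67], z = 67
After iteration 10: v = 4, filtered = [9, 13, 29, 31, 37, 39, 54, 56, 67, 71], z = 71
Loop ends.
filtered[-1] = 71

Final answer: 71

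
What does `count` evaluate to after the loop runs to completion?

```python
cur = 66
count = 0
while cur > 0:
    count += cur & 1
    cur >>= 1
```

Let's trace through this code step by step.

Initialize: cur = 66
Initialize: count = 0
Entering loop: while cur > 0:
After iteration 1: cur = 33, count = 0
After iteration 2: cur = 16, count = 1
After iteration 3: cur = 8, count = 1
After iteration 4: cur = 4, count = 1
After iteration 5: cur = 2, count = 1
After iteration 6: cur = 1, count = 1
After iteration 7: cur = 0, count = 2
Loop ends.

Final answer: 2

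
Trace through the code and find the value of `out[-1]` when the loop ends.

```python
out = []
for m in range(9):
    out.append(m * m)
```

Let's trace through this code step by step.

Initialize: out = []
Entering loop: for m in range(9):
After iteration 1: m = 0, out = [0]
After iteration 2: m = 1, out = [0, 1]
After iteration 3: m = 2, out = [0, 1, 4]
After iteration 4: m = 3, out = [0, 1, 4, 9]
After iteration 5: m = 4, out = [0, 1, 4, 9, 16]
After iteration 6: m = 5, out = [0, 1, 4, 9, 16, 25]
After iteration 7: m = 6, out = [0, 1, 4, 9, 16, 25, 36]
After iteration 8: m = 7, out = [0, 1, 4, 9, 16, 25, 36, 49]
After iteration 9: m = 8, out = [0, 1, 4, 9, 16, 25, 36, 49, 64]
Loop ends.
out[-1] = 64

Final answer: 64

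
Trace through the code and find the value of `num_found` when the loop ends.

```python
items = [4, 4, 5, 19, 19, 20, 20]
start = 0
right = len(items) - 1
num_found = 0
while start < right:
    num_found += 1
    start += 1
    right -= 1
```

Let's trace through this code step by step.

Initialize: items = [4, 4, 5, 19, 19, 20, 20]
Initialize: start = 0
Initialize: right = 6
Initialize: num_found = 0
Entering loop: while start < right:
After iteration 1: start = 1, right = 5, num_found = 1
After iteration 2: start = 2, right = 4, num_found = 2
After iteration 3: start = 3, right = 3, num_found = 3
Loop ends.

Final answer: 3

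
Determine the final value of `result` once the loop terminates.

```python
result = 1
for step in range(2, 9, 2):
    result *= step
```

Let's trace through this code step by step.

Initialize: result = 1
Entering loop: for step in range(2, 9, 2):
After iteration 1: step = 2, result = 2
After iteration 2: step = 4, result = 8
After iteration 3: step = 6, result = 48
After iteration 4: step = 8, result = 384
Loop ends.

Final answer: 384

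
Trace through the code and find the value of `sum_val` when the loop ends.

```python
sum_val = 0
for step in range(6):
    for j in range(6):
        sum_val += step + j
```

Let's trace through this code step by step.

Initialize: sum_val = 0
Entering loop: for step in range(6):
After iteration 1: step = 0, sum_val = 15
After iteration 2: step = 1, sum_val = 36
After iteration 3: step = 2, sum_val = 63
After iteration 4: step = 3, sum_val = 96
After iteration 5: step = 4, sum_val = 135
After iteration 6: step = 5, sum_val = 180
Loop ends.

Final answer: 180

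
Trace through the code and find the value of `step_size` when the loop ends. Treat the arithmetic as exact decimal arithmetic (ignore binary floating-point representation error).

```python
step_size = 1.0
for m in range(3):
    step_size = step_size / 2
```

Let's trace through this code step by step.

Initialize: step_size = 1.0
Entering loop: for m in range(3):
After iteration 1: m = 0, step_size = 0.5
After iteration 2: m = 1, step_size = 0.25
After iteration 3: m = 2, step_size = 0.125
Loop ends.

Final answer: 0.125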